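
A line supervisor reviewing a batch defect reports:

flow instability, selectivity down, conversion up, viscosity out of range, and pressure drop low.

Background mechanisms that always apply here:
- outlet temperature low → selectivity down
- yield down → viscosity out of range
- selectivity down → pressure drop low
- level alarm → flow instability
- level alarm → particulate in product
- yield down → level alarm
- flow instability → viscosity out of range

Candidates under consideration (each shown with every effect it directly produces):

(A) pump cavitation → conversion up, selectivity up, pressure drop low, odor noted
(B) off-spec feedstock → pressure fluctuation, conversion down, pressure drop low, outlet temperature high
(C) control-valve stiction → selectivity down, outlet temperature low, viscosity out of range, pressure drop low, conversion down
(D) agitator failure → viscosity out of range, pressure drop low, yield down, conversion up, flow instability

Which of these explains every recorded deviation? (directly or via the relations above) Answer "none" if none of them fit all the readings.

none

Testing each hypothesis:
(A) pump cavitation — fails on flow instability, selectivity down, viscosity out of range (predicts selectivity up, not selectivity down)
(B) off-spec feedstock — fails on flow instability, selectivity down, conversion up, viscosity out of range (predicts conversion down, not conversion up)
(C) control-valve stiction — flow instability -; selectivity down +; conversion up -; viscosity out of range +; pressure drop low +
(D) agitator failure — does not account for selectivity down
No candidate is consistent with all observations.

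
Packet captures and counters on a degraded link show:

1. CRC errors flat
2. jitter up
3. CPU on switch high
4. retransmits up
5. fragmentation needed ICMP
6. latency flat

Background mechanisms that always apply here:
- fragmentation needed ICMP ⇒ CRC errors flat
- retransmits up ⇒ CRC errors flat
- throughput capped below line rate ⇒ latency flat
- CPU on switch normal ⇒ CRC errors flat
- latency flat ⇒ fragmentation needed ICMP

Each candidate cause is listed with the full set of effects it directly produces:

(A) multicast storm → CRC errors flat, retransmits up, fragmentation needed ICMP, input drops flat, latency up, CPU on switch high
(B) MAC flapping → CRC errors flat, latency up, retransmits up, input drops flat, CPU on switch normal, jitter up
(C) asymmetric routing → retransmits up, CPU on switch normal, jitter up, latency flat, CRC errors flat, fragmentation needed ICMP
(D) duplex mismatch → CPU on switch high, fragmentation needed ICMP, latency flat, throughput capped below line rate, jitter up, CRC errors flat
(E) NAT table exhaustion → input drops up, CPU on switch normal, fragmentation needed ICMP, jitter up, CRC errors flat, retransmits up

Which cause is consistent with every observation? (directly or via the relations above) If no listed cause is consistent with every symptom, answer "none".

none

For each candidate, compare predicted effects to what was observed:
(A) multicast storm — CRC errors flat ✓; jitter up ✗; CPU on switch high ✓; retransmits up ✓; fragmentation needed ICMP ✓; latency flat ✗
(B) MAC flapping — CRC errors flat ✓; jitter up ✓; CPU on switch high ✗; retransmits up ✓; fragmentation needed ICMP ✗; latency flat ✗
(C) asymmetric routing — CRC errors flat ✓; jitter up ✓; CPU on switch high ✗; retransmits up ✓; fragmentation needed ICMP ✓; latency flat ✓
(D) duplex mismatch — CRC errors flat ✓; jitter up ✓; CPU on switch high ✓; retransmits up ✗; fragmentation needed ICMP ✓; latency flat ✓
(E) NAT table exhaustion — CRC errors flat ✓; jitter up ✓; CPU on switch high ✗; retransmits up ✓; fragmentation needed ICMP ✓; latency flat ✗
No candidate is consistent with all observations.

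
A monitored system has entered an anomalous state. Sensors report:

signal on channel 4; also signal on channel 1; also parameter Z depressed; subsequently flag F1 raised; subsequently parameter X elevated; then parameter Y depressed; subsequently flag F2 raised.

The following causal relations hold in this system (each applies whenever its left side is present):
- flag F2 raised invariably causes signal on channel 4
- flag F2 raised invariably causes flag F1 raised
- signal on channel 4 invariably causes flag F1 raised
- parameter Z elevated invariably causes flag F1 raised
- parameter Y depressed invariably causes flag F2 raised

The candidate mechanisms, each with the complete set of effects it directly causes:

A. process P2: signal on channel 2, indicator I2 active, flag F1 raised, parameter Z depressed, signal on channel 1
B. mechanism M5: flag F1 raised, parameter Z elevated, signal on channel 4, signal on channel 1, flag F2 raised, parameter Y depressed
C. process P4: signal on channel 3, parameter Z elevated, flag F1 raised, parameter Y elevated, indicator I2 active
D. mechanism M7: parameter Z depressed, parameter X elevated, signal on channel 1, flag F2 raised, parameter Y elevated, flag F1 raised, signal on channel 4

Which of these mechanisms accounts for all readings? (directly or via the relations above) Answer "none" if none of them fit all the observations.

Checking each candidate against the observations:
(A) process P2 — does not account for signal on channel 4, parameter X elevated, parameter Y depressed, flag F2 raised
(B) mechanism M5 — fails on parameter Z depressed, parameter X elevated (predicts parameter Z elevated, not parameter Z depressed)
(C) process P4 — fails on signal on channel 4, signal on channel 1, parameter Z depressed, parameter X elevated, parameter Y depressed, flag F2 raised (predicts parameter Z elevated, not parameter Z depressed; predicts parameter Y elevated, not parameter Y depressed)
(D) mechanism M7 — fails on parameter Y depressed (predicts parameter Y elevated, not parameter Y depressed)
Every candidate fails on at least one observation.

none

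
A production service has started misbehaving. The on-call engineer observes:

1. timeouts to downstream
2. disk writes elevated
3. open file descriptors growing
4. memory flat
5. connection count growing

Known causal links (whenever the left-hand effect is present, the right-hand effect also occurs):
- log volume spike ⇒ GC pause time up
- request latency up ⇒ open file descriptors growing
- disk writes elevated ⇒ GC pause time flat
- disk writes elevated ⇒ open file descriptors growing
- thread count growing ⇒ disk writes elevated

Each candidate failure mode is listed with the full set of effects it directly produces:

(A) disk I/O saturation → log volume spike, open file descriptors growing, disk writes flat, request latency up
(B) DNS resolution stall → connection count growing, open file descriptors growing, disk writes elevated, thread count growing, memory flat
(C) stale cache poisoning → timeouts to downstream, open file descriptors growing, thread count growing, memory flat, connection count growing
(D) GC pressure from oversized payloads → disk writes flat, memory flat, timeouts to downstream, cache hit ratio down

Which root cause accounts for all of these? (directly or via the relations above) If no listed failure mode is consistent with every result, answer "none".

Testing each hypothesis:
(A) disk I/O saturation — timeouts to downstream -; disk writes elevated -; open file descriptors growing +; memory flat -; connection count growing -
(B) DNS resolution stall — does not account for timeouts to downstream
(C) stale cache poisoning — timeouts to downstream +; disk writes elevated + (through thread count growing → disk writes elevated); open file descriptors growing +; memory flat +; connection count growing +
(D) GC pressure from oversized payloads — timeouts to downstream +; disk writes elevated -; open file descriptors growing -; memory flat +; connection count growing -
(C) is the only candidate with no mismatches.

C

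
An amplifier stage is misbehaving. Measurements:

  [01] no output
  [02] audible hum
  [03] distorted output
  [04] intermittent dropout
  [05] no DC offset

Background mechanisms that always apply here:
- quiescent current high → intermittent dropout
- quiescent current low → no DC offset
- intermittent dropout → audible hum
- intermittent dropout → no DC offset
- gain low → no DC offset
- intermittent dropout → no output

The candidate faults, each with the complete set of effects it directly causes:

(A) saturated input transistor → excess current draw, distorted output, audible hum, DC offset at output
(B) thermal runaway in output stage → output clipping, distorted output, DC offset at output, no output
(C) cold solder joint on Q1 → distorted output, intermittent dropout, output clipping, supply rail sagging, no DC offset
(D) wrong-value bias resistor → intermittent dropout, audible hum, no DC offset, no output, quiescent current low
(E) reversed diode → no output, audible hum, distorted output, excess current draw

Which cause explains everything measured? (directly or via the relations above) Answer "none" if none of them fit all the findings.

C

Testing each hypothesis:
(A) saturated input transistor — no output -; audible hum +; distorted output +; intermittent dropout -; no DC offset -
(B) thermal runaway in output stage — no output +; audible hum -; distorted output +; intermittent dropout -; no DC offset -
(C) cold solder joint on Q1 — no output + (through intermittent dropout → no output); audible hum + (through intermittent dropout → audible hum); distorted output +; intermittent dropout +; no DC offset +
(D) wrong-value bias resistor — no output +; audible hum +; distorted output -; intermittent dropout +; no DC offset +
(E) reversed diode — no output +; audible hum +; distorted output +; intermittent dropout -; no DC offset -
Only (C) is consistent with every observation.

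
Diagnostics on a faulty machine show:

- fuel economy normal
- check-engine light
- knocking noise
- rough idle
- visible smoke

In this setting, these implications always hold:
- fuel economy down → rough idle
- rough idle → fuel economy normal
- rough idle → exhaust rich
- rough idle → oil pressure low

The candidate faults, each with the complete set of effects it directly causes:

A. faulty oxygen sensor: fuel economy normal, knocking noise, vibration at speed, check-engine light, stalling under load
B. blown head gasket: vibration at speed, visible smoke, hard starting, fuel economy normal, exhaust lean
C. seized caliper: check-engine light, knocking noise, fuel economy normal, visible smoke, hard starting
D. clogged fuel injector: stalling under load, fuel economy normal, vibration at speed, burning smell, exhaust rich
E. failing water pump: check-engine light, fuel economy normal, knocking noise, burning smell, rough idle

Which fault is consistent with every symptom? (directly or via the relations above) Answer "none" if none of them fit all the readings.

none

Checking each candidate against the observations:
(A) faulty oxygen sensor — fuel economy normal ✓; check-engine light ✓; knocking noise ✓; rough idle ✗; visible smoke ✗
(B) blown head gasket — fuel economy normal ✓; check-engine light ✗; knocking noise ✗; rough idle ✗; visible smoke ✓
(C) seized caliper — does not account for rough idle
(D) clogged fuel injector — does not account for check-engine light, knocking noise, rough idle, visible smoke
(E) failing water pump — does not account for visible smoke
Every candidate fails on at least one observation.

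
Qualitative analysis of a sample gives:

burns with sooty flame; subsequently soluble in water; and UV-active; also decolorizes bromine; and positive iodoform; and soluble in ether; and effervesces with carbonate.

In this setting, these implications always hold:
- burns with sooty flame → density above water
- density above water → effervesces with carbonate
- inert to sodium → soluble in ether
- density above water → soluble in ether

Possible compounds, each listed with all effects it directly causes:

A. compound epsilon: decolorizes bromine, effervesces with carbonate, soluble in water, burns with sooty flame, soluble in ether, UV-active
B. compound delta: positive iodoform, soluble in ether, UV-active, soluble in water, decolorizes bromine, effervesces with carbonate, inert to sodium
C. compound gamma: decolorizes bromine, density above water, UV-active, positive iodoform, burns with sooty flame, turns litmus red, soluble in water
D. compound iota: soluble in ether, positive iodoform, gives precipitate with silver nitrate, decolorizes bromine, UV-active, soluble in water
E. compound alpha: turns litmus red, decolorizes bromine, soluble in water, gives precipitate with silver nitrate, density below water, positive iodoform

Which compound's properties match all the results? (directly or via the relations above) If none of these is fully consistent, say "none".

Testing each hypothesis:
(A) compound epsilon — burns with sooty flame ✓; soluble in water ✓; UV-active ✓; decolorizes bromine ✓; positive iodoform ✗; soluble in ether ✓; effervesces with carbonate ✓
(B) compound delta — does not account for burns with sooty flame
(C) compound gamma — accounts for every observation (soluble in ether through density above water → soluble in ether)
(D) compound iota — burns with sooty flame ✗; soluble in water ✓; UV-active ✓; decolorizes bromine ✓; positive iodoform ✓; soluble in ether ✓; effervesces with carbonate ✗
(E) compound alpha — does not account for burns with sooty flame, UV-active, soluble in ether, effervesces with carbonate
Only (C) is consistent with every observation.

C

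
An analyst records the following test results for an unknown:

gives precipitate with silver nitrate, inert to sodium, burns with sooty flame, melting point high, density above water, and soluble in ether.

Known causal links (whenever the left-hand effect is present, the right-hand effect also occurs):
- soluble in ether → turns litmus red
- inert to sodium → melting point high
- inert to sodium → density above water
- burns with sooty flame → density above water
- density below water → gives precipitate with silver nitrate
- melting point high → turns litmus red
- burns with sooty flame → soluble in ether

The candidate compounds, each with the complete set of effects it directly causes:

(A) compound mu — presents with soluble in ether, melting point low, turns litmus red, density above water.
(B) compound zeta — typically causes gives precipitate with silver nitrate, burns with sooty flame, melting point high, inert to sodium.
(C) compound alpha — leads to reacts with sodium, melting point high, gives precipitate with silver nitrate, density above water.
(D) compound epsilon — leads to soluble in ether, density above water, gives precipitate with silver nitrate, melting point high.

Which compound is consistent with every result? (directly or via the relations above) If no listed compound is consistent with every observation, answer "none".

Checking each candidate against the observations:
(A) compound mu — fails on gives precipitate with silver nitrate, inert to sodium, burns with sooty flame, melting point high (predicts melting point low, not melting point high)
(B) compound zeta — gives precipitate with silver nitrate match; inert to sodium match; burns with sooty flame match; melting point high match; density above water match (via inert to sodium → density above water); soluble in ether match (via burns with sooty flame → soluble in ether)
(C) compound alpha — fails on inert to sodium, burns with sooty flame, soluble in ether (predicts reacts with sodium, not inert to sodium)
(D) compound epsilon — does not account for inert to sodium, burns with sooty flame
(B) is the only candidate with no mismatches.

B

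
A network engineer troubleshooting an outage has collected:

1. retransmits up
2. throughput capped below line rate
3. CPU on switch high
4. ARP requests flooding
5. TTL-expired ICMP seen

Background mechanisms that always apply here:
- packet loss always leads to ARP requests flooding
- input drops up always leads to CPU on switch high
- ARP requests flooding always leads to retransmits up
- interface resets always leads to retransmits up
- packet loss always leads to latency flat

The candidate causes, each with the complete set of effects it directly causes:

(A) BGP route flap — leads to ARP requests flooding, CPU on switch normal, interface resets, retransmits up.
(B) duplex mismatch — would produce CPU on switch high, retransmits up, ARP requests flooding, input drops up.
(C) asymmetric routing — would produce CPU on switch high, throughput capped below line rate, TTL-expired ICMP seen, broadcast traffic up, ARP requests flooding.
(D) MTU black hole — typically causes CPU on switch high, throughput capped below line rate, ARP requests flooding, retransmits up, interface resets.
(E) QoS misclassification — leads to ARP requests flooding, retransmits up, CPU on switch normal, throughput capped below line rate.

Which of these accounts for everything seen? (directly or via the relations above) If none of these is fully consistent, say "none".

For each candidate, compare predicted effects to what was observed:
(A) BGP route flap — fails on throughput capped below line rate, CPU on switch high, TTL-expired ICMP seen (predicts CPU on switch normal, not CPU on switch high)
(B) duplex mismatch — does not account for throughput capped below line rate, TTL-expired ICMP seen
(C) asymmetric routing — accounts for every observation (retransmits up through ARP requests flooding → retransmits up)
(D) MTU black hole — retransmits up yes; throughput capped below line rate yes; CPU on switch high yes; ARP requests flooding yes; TTL-expired ICMP seen NO
(E) QoS misclassification — retransmits up yes; throughput capped below line rate yes; CPU on switch high NO; ARP requests flooding yes; TTL-expired ICMP seen NO
Only (C) is consistent with every observation.

C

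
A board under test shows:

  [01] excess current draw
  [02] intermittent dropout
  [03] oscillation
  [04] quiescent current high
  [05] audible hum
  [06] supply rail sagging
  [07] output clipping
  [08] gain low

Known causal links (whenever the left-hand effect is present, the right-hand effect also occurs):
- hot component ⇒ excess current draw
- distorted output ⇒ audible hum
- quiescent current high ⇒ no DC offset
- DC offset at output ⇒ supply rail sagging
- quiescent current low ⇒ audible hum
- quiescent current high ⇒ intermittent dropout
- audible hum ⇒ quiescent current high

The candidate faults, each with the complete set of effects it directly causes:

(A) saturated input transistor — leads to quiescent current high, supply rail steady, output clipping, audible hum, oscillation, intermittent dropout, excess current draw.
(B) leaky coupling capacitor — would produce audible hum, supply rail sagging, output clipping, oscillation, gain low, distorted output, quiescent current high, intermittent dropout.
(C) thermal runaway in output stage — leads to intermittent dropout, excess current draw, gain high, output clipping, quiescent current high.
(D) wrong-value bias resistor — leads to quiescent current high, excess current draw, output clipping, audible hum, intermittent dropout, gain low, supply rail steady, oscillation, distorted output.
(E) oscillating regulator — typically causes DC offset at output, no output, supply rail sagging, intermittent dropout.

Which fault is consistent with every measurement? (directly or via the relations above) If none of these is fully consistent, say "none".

none

For each candidate, compare predicted effects to what was observed:
(A) saturated input transistor — fails on supply rail sagging, gain low (predicts supply rail steady, not supply rail sagging)
(B) leaky coupling capacitor — excess current draw NO; intermittent dropout yes; oscillation yes; quiescent current high yes; audible hum yes; supply rail sagging yes; output clipping yes; gain low yes
(C) thermal runaway in output stage — fails on oscillation, audible hum, supply rail sagging, gain low (predicts gain high, not gain low)
(D) wrong-value bias resistor — fails on supply rail sagging (predicts supply rail steady, not supply rail sagging)
(E) oscillating regulator — does not account for excess current draw, oscillation, quiescent current high, audible hum, output clipping, gain low
No candidate is consistent with all observations.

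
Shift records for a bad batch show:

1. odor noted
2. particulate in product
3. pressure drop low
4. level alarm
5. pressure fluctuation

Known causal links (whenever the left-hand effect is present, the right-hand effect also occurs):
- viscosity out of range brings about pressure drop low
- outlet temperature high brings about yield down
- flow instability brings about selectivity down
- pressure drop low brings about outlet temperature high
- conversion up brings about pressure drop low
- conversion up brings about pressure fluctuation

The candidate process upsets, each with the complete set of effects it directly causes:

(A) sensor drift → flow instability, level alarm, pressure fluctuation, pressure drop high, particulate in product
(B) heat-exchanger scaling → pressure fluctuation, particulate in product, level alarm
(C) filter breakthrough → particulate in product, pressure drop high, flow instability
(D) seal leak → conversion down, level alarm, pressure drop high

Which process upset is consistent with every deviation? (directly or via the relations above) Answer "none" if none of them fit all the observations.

none

Testing each hypothesis:
(A) sensor drift — odor noted -; particulate in product +; pressure drop low -; level alarm +; pressure fluctuation +
(B) heat-exchanger scaling — does not account for odor noted, pressure drop low
(C) filter breakthrough — odor noted -; particulate in product +; pressure drop low -; level alarm -; pressure fluctuation -
(D) seal leak — fails on odor noted, particulate in product, pressure drop low, pressure fluctuation (predicts pressure drop high, not pressure drop low)
None of the listed candidates fits everything.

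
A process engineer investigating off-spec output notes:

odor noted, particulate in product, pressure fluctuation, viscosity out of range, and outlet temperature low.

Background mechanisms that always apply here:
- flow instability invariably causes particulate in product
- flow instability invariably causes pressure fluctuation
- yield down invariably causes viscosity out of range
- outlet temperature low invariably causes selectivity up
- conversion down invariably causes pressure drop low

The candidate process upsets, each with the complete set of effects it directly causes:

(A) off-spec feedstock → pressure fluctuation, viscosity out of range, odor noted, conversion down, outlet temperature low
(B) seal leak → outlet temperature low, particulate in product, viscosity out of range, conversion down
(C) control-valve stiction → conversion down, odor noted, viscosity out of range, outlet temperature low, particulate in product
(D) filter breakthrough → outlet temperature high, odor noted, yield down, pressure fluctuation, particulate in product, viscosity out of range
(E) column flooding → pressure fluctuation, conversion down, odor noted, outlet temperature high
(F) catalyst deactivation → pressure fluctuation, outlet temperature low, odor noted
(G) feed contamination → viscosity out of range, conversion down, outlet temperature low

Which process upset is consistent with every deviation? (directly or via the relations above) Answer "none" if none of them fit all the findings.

none

Per-candidate check:
(A) off-spec feedstock — odor noted +; particulate in product -; pressure fluctuation +; viscosity out of range +; outlet temperature low +
(B) seal leak — odor noted -; particulate in product +; pressure fluctuation -; viscosity out of range +; outlet temperature low +
(C) control-valve stiction — odor noted +; particulate in product +; pressure fluctuation -; viscosity out of range +; outlet temperature low +
(D) filter breakthrough — fails on outlet temperature low (predicts outlet temperature high, not outlet temperature low)
(E) column flooding — odor noted +; particulate in product -; pressure fluctuation +; viscosity out of range -; outlet temperature low -
(F) catalyst deactivation — does not account for particulate in product, viscosity out of range
(G) feed contamination — does not account for odor noted, particulate in product, pressure fluctuation
None of the listed candidates fits everything.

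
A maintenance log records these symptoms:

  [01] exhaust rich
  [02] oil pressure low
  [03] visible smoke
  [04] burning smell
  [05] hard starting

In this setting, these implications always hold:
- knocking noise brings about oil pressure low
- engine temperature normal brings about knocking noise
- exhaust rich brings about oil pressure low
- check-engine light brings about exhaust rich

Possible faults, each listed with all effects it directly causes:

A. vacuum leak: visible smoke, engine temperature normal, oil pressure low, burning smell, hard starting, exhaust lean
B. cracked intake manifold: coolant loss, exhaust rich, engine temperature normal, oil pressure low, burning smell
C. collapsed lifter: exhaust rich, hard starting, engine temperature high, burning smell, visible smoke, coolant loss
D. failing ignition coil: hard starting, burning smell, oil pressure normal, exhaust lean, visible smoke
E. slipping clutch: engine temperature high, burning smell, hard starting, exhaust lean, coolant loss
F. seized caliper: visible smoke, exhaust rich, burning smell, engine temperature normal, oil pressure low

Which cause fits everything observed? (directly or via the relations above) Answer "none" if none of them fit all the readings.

C

For each candidate, compare predicted effects to what was observed:
(A) vacuum leak — exhaust rich -; oil pressure low +; visible smoke +; burning smell +; hard starting +
(B) cracked intake manifold — exhaust rich +; oil pressure low +; visible smoke -; burning smell +; hard starting -
(C) collapsed lifter — exhaust rich +; oil pressure low + (via exhaust rich → oil pressure low); visible smoke +; burning smell +; hard starting +
(D) failing ignition coil — exhaust rich -; oil pressure low -; visible smoke +; burning smell +; hard starting +
(E) slipping clutch — fails on exhaust rich, oil pressure low, visible smoke (predicts exhaust lean, not exhaust rich)
(F) seized caliper — does not account for hard starting
(C) is the only candidate with no mismatches.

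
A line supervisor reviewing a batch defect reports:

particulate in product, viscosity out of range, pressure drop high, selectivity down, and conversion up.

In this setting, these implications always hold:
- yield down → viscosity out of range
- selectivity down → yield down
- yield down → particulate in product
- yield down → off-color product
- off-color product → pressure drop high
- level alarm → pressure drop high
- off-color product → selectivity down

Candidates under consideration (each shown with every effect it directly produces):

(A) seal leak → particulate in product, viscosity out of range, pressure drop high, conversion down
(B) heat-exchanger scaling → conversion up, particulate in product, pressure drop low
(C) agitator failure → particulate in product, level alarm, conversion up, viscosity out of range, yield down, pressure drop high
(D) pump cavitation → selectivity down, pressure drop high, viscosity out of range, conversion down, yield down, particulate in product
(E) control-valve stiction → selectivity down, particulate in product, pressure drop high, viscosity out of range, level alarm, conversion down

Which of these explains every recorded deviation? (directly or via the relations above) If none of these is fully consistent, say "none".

Testing each hypothesis:
(A) seal leak — particulate in product ✓; viscosity out of range ✓; pressure drop high ✓; selectivity down ✗; conversion up ✗
(B) heat-exchanger scaling — particulate in product ✓; viscosity out of range ✗; pressure drop high ✗; selectivity down ✗; conversion up ✓
(C) agitator failure — particulate in product ✓; viscosity out of range ✓; pressure drop high ✓; selectivity down ✓ (via yield down → off-color product → selectivity down); conversion up ✓
(D) pump cavitation — fails on conversion up (predicts conversion down, not conversion up)
(E) control-valve stiction — fails on conversion up (predicts conversion down, not conversion up)
Only (C) is consistent with every observation.

C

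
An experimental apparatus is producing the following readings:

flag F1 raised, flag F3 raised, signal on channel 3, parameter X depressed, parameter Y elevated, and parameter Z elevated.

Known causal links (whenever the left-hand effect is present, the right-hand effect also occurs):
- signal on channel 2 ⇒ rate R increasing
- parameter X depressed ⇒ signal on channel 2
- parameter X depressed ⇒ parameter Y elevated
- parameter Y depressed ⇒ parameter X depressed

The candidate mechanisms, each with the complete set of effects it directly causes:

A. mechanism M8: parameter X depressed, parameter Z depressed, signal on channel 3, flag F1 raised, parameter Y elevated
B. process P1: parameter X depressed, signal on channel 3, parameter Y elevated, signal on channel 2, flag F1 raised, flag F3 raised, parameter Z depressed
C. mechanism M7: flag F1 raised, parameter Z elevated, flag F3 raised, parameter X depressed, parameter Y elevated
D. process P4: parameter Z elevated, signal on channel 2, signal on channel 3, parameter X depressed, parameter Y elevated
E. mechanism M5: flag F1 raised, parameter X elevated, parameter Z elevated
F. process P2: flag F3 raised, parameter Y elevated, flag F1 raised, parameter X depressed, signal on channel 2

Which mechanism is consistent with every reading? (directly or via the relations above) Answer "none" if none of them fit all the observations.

none

Per-candidate check:
(A) mechanism M8 — fails on flag F3 raised, parameter Z elevated (predicts parameter Z depressed, not parameter Z elevated)
(B) process P1 — fails on parameter Z elevated (predicts parameter Z depressed, not parameter Z elevated)
(C) mechanism M7 — does not account for signal on channel 3
(D) process P4 — does not account for flag F1 raised, flag F3 raised
(E) mechanism M5 — fails on flag F3 raised, signal on channel 3, parameter X depressed, parameter Y elevated (predicts parameter X elevated, not parameter X depressed)
(F) process P2 — does not account for signal on channel 3, parameter Z elevated
Every candidate fails on at least one observation.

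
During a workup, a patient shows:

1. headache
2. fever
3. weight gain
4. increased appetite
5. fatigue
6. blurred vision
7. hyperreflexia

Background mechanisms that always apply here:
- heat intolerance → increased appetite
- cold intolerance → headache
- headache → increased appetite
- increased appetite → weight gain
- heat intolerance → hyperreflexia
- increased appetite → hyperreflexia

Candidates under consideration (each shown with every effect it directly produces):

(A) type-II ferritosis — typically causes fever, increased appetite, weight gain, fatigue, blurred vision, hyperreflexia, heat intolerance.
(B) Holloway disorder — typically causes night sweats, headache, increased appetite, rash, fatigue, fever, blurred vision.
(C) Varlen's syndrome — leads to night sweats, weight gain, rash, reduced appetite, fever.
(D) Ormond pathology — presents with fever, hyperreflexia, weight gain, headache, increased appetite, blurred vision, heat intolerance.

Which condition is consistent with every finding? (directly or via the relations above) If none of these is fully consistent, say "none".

Per-candidate check:
(A) type-II ferritosis — does not account for headache
(B) Holloway disorder — accounts for every observation (weight gain via increased appetite → weight gain)
(C) Varlen's syndrome — headache NO; fever yes; weight gain yes; increased appetite NO; fatigue NO; blurred vision NO; hyperreflexia NO
(D) Ormond pathology — headache yes; fever yes; weight gain yes; increased appetite yes; fatigue NO; blurred vision yes; hyperreflexia yes
(B) alone accounts for all the evidence.

B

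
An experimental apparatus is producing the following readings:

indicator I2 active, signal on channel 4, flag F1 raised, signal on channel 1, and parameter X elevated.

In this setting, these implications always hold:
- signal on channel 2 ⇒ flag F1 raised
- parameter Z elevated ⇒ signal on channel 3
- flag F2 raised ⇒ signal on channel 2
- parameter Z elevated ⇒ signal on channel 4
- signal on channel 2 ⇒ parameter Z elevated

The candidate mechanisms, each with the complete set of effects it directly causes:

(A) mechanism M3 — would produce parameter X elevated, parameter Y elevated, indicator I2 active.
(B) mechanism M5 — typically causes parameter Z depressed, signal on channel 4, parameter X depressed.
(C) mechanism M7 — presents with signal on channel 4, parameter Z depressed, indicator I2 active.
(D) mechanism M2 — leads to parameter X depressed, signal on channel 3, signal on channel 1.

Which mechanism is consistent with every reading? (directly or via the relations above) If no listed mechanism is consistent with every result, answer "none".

none

For each candidate, compare predicted effects to what was observed:
(A) mechanism M3 — indicator I2 active +; signal on channel 4 -; flag F1 raised -; signal on channel 1 -; parameter X elevated +
(B) mechanism M5 — indicator I2 active -; signal on channel 4 +; flag F1 raised -; signal on channel 1 -; parameter X elevated -
(C) mechanism M7 — indicator I2 active +; signal on channel 4 +; flag F1 raised -; signal on channel 1 -; parameter X elevated -
(D) mechanism M2 — fails on indicator I2 active, signal on channel 4, flag F1 raised, parameter X elevated (predicts parameter X depressed, not parameter X elevated)
No candidate is consistent with all observations.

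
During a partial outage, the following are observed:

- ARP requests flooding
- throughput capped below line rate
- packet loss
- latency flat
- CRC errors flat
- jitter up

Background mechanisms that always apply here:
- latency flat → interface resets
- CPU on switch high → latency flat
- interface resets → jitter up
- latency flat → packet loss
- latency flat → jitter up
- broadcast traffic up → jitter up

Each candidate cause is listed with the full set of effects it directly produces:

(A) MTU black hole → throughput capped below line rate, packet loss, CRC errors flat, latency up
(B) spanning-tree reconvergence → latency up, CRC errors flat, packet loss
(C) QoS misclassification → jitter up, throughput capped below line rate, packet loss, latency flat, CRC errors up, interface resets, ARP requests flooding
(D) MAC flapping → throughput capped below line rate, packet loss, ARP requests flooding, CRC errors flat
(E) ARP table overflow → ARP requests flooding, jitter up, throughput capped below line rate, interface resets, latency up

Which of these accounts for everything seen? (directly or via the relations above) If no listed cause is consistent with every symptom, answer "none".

none

Checking each candidate against the observations:
(A) MTU black hole — ARP requests flooding NO; throughput capped below line rate yes; packet loss yes; latency flat NO; CRC errors flat yes; jitter up NO
(B) spanning-tree reconvergence — fails on ARP requests flooding, throughput capped below line rate, latency flat, jitter up (predicts latency up, not latency flat)
(C) QoS misclassification — ARP requests flooding yes; throughput capped below line rate yes; packet loss yes; latency flat yes; CRC errors flat NO; jitter up yes
(D) MAC flapping — ARP requests flooding yes; throughput capped below line rate yes; packet loss yes; latency flat NO; CRC errors flat yes; jitter up NO
(E) ARP table overflow — fails on packet loss, latency flat, CRC errors flat (predicts latency up, not latency flat)
None of the listed candidates fits everything.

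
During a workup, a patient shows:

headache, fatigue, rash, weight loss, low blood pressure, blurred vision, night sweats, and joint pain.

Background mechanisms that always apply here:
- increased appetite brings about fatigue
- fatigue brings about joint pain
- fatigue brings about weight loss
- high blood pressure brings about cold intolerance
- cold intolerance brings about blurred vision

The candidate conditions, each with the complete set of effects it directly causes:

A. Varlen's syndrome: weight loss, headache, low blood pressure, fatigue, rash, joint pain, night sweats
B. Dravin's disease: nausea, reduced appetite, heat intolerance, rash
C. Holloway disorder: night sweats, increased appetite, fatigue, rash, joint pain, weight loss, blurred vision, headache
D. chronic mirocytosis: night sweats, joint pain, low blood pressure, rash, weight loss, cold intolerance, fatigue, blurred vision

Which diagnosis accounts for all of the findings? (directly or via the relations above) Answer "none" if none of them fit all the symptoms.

For each candidate, compare predicted effects to what was observed:
(A) Varlen's syndrome — headache yes; fatigue yes; rash yes; weight loss yes; low blood pressure yes; blurred vision NO; night sweats yes; joint pain yes
(B) Dravin's disease — headache NO; fatigue NO; rash yes; weight loss NO; low blood pressure NO; blurred vision NO; night sweats NO; joint pain NO
(C) Holloway disorder — headache yes; fatigue yes; rash yes; weight loss yes; low blood pressure NO; blurred vision yes; night sweats yes; joint pain yes
(D) chronic mirocytosis — headache NO; fatigue yes; rash yes; weight loss yes; low blood pressure yes; blurred vision yes; night sweats yes; joint pain yes
Every candidate fails on at least one observation.

none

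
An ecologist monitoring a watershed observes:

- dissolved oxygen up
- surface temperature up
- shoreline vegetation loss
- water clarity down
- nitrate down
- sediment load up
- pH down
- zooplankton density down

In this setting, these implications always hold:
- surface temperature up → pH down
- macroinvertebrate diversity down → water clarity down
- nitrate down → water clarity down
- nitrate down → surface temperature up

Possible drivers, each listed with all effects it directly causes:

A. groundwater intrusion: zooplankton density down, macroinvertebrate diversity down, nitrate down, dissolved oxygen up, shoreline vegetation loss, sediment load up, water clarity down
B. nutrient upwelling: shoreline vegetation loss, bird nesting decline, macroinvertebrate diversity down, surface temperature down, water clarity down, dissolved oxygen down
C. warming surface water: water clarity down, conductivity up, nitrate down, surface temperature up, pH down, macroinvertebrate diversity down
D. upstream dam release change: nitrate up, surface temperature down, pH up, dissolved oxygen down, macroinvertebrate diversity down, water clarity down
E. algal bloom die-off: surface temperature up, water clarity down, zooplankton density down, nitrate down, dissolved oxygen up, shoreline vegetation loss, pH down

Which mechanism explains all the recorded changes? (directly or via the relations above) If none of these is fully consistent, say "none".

A

Per-candidate check:
(A) groundwater intrusion — accounts for every observation (surface temperature up by nitrate down → surface temperature up)
(B) nutrient upwelling — dissolved oxygen up NO; surface temperature up NO; shoreline vegetation loss yes; water clarity down yes; nitrate down NO; sediment load up NO; pH down NO; zooplankton density down NO
(C) warming surface water — dissolved oxygen up NO; surface temperature up yes; shoreline vegetation loss NO; water clarity down yes; nitrate down yes; sediment load up NO; pH down yes; zooplankton density down NO
(D) upstream dam release change — dissolved oxygen up NO; surface temperature up NO; shoreline vegetation loss NO; water clarity down yes; nitrate down NO; sediment load up NO; pH down NO; zooplankton density down NO
(E) algal bloom die-off — dissolved oxygen up yes; surface temperature up yes; shoreline vegetation loss yes; water clarity down yes; nitrate down yes; sediment load up NO; pH down yes; zooplankton density down yes
Only (A) is consistent with every observation.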